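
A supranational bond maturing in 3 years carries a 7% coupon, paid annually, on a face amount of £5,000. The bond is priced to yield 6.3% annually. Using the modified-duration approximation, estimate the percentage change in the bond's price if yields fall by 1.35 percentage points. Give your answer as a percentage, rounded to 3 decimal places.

+3.569%

Periodic yield y = 0.063. Modified duration first:
  t   CF        PV=CF/(1+0.063)^t    t·PV
  1       350.00       329.2568       329.2568
  2       350.00       309.7430       619.4860
  3     5,350.00     4,454.0387    13,362.1162
  Σ                  5,093.0386    14,310.8590
P = 5,093.0386; D_Mac = 2.80989 yrs; D_mod = 2.80989/(1+0.063) = 2.64335 yrs.
ΔP/P ≈ -D_mod · Δy = -2.64335 × (-0.0135) = +0.035685 = +3.5685%.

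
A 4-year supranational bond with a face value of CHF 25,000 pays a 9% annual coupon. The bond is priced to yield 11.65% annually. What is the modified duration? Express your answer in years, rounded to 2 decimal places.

Periodic yield y = 0.1165. First find Macaulay duration:
  t   CF        PV=CF/(1+0.1165)^t    t·PV
  1     2,250.00     2,015.2262     2,015.2262
  2     2,250.00     1,804.9495     3,609.8991
  3     2,250.00     1,616.6140     4,849.8420
  4    27,250.00    17,536.0428    70,144.1712
  Σ                 22,972.8325    80,619.1385
P = 22,972.8325; Macaulay duration = 80,619.1385 / 22,972.8325 = 3.50933 years.
Modified duration = D_Mac / (1 + y) = 3.50933 / 1.1165 = 3.14315 years.

3.14 years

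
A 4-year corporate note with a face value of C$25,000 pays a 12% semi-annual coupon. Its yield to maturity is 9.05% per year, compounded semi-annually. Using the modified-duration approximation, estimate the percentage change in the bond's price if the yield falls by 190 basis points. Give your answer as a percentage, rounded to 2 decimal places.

Periodic yield y = 0.04525. Modified duration first:
  t   CF        PV=CF/(1+0.04525)^t    t·PV
  1     1,500.00     1,435.0634     1,435.0634
  2     1,500.00     1,372.9379     2,745.8759
  3     1,500.00     1,313.5020     3,940.5059
  4     1,500.00     1,256.6391     5,026.5562
  5     1,500.00     1,202.2378     6,011.1890
  6     1,500.00     1,150.1916     6,901.1498
  7     1,500.00     1,100.3986     7,702.7901
  8    26,500.00    18,598.7803   148,790.2423
  Σ                 27,429.7507   182,553.3727
P = 27,429.7507; D_Mac = 6.65531 half-year periods = 3.32765 yrs; D_mod = 3.32765/(1+0.04525) = 3.18360 yrs.
ΔP/P ≈ -D_mod · Δy = -3.18360 × (-0.019) = +0.060488 = +6.0488%.

+6.05%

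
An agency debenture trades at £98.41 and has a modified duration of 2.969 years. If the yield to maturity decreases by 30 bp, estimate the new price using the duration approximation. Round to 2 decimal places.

Duration approximation: ΔP/P ≈ -D_mod · Δy = -2.969 × (-0.003) = +0.008907.
New price ≈ 98.41 × (1 + 0.008907) = 99.28653787.

£99.29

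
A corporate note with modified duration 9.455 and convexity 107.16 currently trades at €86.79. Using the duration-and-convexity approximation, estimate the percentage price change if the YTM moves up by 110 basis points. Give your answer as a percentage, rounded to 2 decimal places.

Duration effect: -D_mod·Δy = -9.455 × (+0.011) = -0.104005
Convexity effect: ½·C·(Δy)² = 0.5 × 107.16 × (0.011)² = +0.00648318
ΔP/P ≈ -0.104005 + 0.00648318 = -0.09752182
= -9.752182%.

-9.75%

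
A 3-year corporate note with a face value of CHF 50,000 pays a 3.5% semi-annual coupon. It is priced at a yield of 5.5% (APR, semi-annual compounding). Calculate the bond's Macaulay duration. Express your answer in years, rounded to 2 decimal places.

2.87 years

Periodic yield y = 0.0275. Discount each cash flow and weight by its period:
  t   CF        PV=CF/(1+0.0275)^t    t·PV
  1       875.00       851.5815       851.5815
  2       875.00       828.7898     1,657.5796
  3       875.00       806.6081     2,419.8242
  4       875.00       785.0200     3,140.0801
  5       875.00       764.0097     3,820.0487
  6    50,875.00    43,232.8075   259,396.8449
  Σ                 47,268.8166   271,285.9590
Price P = Σ PV = 47,268.8166.
Macaulay duration = Σ(t·PV) / P = 271,285.9590 / 47,268.8166 = 5.73922 half-year periods.
In years: 5.73922 / 2 = 2.86961 years.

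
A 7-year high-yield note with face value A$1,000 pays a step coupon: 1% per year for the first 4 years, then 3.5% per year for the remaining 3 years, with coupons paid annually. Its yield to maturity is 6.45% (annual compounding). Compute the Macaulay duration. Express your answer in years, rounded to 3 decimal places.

6.691 years

Periodic yield y = 0.0645. Discount each cash flow and weight by its year:
  t   CF        PV=CF/(1+0.0645)^t    t·PV
  1        10.00         9.3941         9.3941
  2        10.00         8.8249        17.6498
  3        10.00         8.2902        24.8705
  4        10.00         7.7878        31.1514
  5        35.00        25.6059       128.0294
  6        35.00        24.0544       144.3262
  7     1,035.00       668.2219     4,677.5531
  Σ                    752.1791     5,032.9745
Price P = Σ PV = 752.1791.
Macaulay duration = Σ(t·PV) / P = 5,032.9745 / 752.1791 = 6.69119 years.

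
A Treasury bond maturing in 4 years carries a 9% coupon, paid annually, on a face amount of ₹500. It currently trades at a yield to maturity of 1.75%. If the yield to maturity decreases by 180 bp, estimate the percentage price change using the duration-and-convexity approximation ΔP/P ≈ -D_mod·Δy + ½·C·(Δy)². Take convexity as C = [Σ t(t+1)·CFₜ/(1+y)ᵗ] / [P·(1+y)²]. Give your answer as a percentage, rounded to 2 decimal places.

+6.62%

With y = 0.0175:
  t   CF        PV=CF/(1+0.0175)^t    t·PV        t(t+1)·PV
  1        45.00        44.2260        44.2260          88.4521
  2        45.00        43.4654        86.9308         260.7924
  3        45.00        42.7178       128.1535         512.6141
  4       545.00       508.4624     2,033.8495      10,169.2477
  Σ                    638.8717     2,293.1599      11,031.1062
P = 638.8717; D_Mac = 3.58939 yrs; D_mod = 3.52766 yrs; C = 16.67772.
Duration effect: -3.52766 × (-0.018) = +0.063498
Convexity effect: 0.5 × 16.67772 × (-0.018)² = +0.0027018
ΔP/P ≈ +0.063498 + 0.0027018 = +0.066200 = +6.6200%.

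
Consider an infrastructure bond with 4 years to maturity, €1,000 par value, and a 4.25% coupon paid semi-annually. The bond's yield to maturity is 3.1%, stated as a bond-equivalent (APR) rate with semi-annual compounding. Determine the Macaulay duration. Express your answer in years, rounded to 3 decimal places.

3.728 years

Periodic yield y = 0.0155. Discount each cash flow and weight by its period:
  t   CF        PV=CF/(1+0.0155)^t    t·PV
  1        21.25        20.9257        20.9257
  2        21.25        20.6063        41.2125
  3        21.25        20.2917        60.8752
  4        21.25        19.9820        79.9280
  5        21.25        19.6770        98.3851
  6        21.25        19.3767       116.2601
  7        21.25        19.0809       133.5665
  8     1,021.25       903.0102     7,224.0815
  Σ                  1,042.9505     7,775.2345
Price P = Σ PV = 1,042.9505.
Macaulay duration = Σ(t·PV) / P = 7,775.2345 / 1,042.9505 = 7.45504 half-year periods.
In years: 7.45504 / 2 = 3.72752 years.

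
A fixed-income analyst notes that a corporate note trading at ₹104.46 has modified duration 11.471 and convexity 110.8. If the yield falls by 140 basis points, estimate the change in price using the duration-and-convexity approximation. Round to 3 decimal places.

Duration effect: -D_mod·Δy = -11.471 × (-0.014) = +0.160594
Convexity effect: ½·C·(Δy)² = 0.5 × 110.8 × (-0.014)² = +0.0108584
ΔP/P ≈ +0.160594 + 0.0108584 = +0.1714524
ΔP ≈ 104.46 × (+0.1714524) = +17.909917704.

+₹17.910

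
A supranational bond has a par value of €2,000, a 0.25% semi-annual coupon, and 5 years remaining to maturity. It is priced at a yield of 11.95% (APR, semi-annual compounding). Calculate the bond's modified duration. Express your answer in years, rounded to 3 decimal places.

4.680 years

Periodic yield y = 0.05975. First find Macaulay duration:
  t   CF        PV=CF/(1+0.05975)^t    t·PV
  1         2.50         2.3590         2.3590
  2         2.50         2.2260         4.4521
  3         2.50         2.1005         6.3016
  4         2.50         1.9821         7.9284
  5         2.50         1.8703         9.3517
  6         2.50         1.7649        10.5894
  7         2.50         1.6654        11.6577
  8         2.50         1.5715        12.5719
  9         2.50         1.4829        13.3460
  10    2,002.50     1,120.8262    11,208.2619
  Σ                  1,137.8489    11,286.8199
P = 1,137.8489; Macaulay duration = 11,286.8199 / 1,137.8489 = 9.91944 half-year periods = 4.95972 years.
Modified duration = D_Mac / (1 + y) = 4.95972 / 1.05975 = 4.68008 years.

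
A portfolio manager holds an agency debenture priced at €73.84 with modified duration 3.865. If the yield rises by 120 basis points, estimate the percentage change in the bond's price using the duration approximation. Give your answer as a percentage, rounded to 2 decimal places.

-4.64%

Duration approximation: ΔP/P ≈ -D_mod · Δy = -3.865 × (+0.012) = -0.046380.
As a percentage: -4.6380%.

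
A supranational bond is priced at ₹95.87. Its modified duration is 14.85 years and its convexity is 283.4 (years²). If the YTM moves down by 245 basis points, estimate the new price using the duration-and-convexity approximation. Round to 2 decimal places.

Duration effect: -D_mod·Δy = -14.85 × (-0.0245) = +0.363825
Convexity effect: ½·C·(Δy)² = 0.5 × 283.4 × (-0.0245)² = +0.085055425
ΔP/P ≈ +0.363825 + 0.085055425 = +0.448880425
New price ≈ 95.87 × (1 + 0.448880425) = 138.90416634475.

₹138.90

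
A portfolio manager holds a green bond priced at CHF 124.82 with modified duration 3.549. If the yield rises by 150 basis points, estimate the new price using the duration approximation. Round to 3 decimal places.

CHF 118.175

Duration approximation: ΔP/P ≈ -D_mod · Δy = -3.549 × (+0.015) = -0.053235.
New price ≈ 124.82 × (1 - 0.053235) = 118.1752073.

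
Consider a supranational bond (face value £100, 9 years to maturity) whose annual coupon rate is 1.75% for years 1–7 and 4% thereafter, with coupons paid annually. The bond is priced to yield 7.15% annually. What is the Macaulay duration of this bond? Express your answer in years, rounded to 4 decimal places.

8.2332 years

Periodic yield y = 0.0715. Discount each cash flow and weight by its year:
  t   CF        PV=CF/(1+0.0715)^t    t·PV
  1         1.75         1.6332         1.6332
  2         1.75         1.5242         3.0485
  3         1.75         1.4225         4.2676
  4         1.75         1.3276         5.3104
  5         1.75         1.2390         6.1951
  6         1.75         1.1563         6.9380
  7         1.75         1.0792         7.5542
  8         4.00         2.3021        18.4167
  9       104.00        55.8604       502.7433
  Σ                     67.5446       556.1071
Price P = Σ PV = 67.5446.
Macaulay duration = Σ(t·PV) / P = 556.1071 / 67.5446 = 8.23318 years.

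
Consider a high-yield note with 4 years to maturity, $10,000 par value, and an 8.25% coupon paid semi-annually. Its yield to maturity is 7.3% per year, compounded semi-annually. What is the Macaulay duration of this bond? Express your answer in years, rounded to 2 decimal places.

Periodic yield y = 0.0365. Discount each cash flow and weight by its period:
  t   CF        PV=CF/(1+0.0365)^t    t·PV
  1       412.50       397.9740       397.9740
  2       412.50       383.9594       767.9189
  3       412.50       370.4384     1,111.3153
  4       412.50       357.3936     1,429.5743
  5       412.50       344.8081     1,724.0403
  6       412.50       332.6658     1,995.9946
  7       412.50       320.9511     2,246.6574
  8    10,412.50     7,816.2882    62,530.3054
  Σ                 10,324.4784    72,203.7801
Price P = Σ PV = 10,324.4784.
Macaulay duration = Σ(t·PV) / P = 72,203.7801 / 10,324.4784 = 6.99346 half-year periods.
In years: 6.99346 / 2 = 3.49673 years.

3.50 years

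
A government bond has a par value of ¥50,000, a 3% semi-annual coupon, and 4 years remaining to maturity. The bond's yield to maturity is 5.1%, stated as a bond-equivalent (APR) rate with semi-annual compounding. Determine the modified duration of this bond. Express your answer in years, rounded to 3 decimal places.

3.695 years

Periodic yield y = 0.0255. First find Macaulay duration:
  t   CF        PV=CF/(1+0.0255)^t    t·PV
  1       750.00       731.3506       731.3506
  2       750.00       713.1649     1,426.3297
  3       750.00       695.4314     2,086.2941
  4       750.00       678.1388     2,712.5553
  5       750.00       661.2763     3,306.3814
  6       750.00       644.8330     3,868.9982
  7       750.00       628.7987     4,401.5906
  8    50,750.00    41,490.6968   331,925.5748
  Σ                 46,243.6904   350,459.0746
P = 46,243.6904; Macaulay duration = 350,459.0746 / 46,243.6904 = 7.57853 half-year periods = 3.78926 years.
Modified duration = D_Mac / (1 + y) = 3.78926 / 1.0255 = 3.69504 years.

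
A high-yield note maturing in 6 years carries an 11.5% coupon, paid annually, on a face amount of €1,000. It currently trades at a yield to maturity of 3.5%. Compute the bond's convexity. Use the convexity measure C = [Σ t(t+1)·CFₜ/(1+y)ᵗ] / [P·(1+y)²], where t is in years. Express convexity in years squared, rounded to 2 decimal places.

29.53

With y = 0.035:
  t   CF        PV=CF/(1+0.035)^t    t·PV        t(t+1)·PV
  1       115.00       111.1111       111.1111         222.2222
  2       115.00       107.3537       214.7075         644.1224
  3       115.00       103.7234       311.1702       1,244.6809
  4       115.00       100.2159       400.8634       2,004.3171
  5       115.00        96.8269       484.1346       2,904.8074
  6     1,115.00       907.0532     5,442.3193      38,096.2352
  Σ                  1,426.2842     6,964.3061      45,116.3853
P = 1,426.2842.
Convexity = Σ t(t+1)·PV / [P·(1+y)²] = 45,116.3853 / (1,426.2842 × 1.071225) = 29.52892.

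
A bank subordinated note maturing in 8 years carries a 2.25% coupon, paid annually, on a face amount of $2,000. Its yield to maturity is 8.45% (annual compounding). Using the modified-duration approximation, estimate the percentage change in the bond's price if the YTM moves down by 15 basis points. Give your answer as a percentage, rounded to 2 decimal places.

Periodic yield y = 0.0845. Modified duration first:
  t   CF        PV=CF/(1+0.0845)^t    t·PV
  1        45.00        41.4938        41.4938
  2        45.00        38.2607        76.5215
  3        45.00        35.2796       105.8388
  4        45.00        32.5308       130.1231
  5        45.00        29.9961       149.9805
  6        45.00        27.6589       165.9535
  7        45.00        25.5038       178.5269
  8     2,045.00     1,068.7026     8,549.6207
  Σ                  1,299.4263     9,398.0588
P = 1,299.4263; D_Mac = 7.23247 yrs; D_mod = 7.23247/(1+0.0845) = 6.66894 yrs.
ΔP/P ≈ -D_mod · Δy = -6.66894 × (-0.0015) = +0.010003 = +1.0003%.

+1.00%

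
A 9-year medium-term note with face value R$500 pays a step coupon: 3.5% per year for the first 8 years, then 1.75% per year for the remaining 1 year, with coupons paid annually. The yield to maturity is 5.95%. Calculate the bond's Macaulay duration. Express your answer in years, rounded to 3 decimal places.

7.729 years

Periodic yield y = 0.0595. Discount each cash flow and weight by its year:
  t   CF        PV=CF/(1+0.0595)^t    t·PV
  1        17.50        16.5172        16.5172
  2        17.50        15.5896        31.1793
  3        17.50        14.7141        44.1424
  4        17.50        13.8878        55.5513
  5        17.50        13.1079        65.5395
  6        17.50        12.3718        74.2307
  7        17.50        11.6770        81.7390
  8        17.50        11.0212        88.1699
  9       508.75       302.4097     2,721.6876
  Σ                    411.2965     3,178.7570
Price P = Σ PV = 411.2965.
Macaulay duration = Σ(t·PV) / P = 3,178.7570 / 411.2965 = 7.72863 years.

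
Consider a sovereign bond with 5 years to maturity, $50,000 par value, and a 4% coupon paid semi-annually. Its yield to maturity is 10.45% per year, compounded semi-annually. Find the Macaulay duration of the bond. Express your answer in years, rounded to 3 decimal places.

4.502 years

Periodic yield y = 0.05225. Discount each cash flow and weight by its period:
  t   CF        PV=CF/(1+0.05225)^t    t·PV
  1     1,000.00       950.3445       950.3445
  2     1,000.00       903.1547     1,806.3093
  3     1,000.00       858.3081     2,574.9242
  4     1,000.00       815.6884     3,262.7534
  5     1,000.00       775.1849     3,875.9247
  6     1,000.00       736.6927     4,420.1565
  7     1,000.00       700.1119     4,900.7833
  8     1,000.00       665.3475     5,322.7799
  9     1,000.00       632.3093     5,690.7840
  10   51,000.00    30,646.4964   306,464.9640
  Σ                 37,683.6384   339,269.7239
Price P = Σ PV = 37,683.6384.
Macaulay duration = Σ(t·PV) / P = 339,269.7239 / 37,683.6384 = 9.00310 half-year periods.
In years: 9.00310 / 2 = 4.50155 years.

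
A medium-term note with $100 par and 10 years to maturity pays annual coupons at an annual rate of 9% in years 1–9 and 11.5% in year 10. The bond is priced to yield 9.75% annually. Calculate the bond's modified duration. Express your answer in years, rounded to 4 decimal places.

6.3322 years

Periodic yield y = 0.0975. First find Macaulay duration:
  t   CF        PV=CF/(1+0.0975)^t    t·PV
  1         9.00         8.2005         8.2005
  2         9.00         7.4719        14.9439
  3         9.00         6.8081        20.4244
  4         9.00         6.2033        24.8133
  5         9.00         5.6522        28.2612
  6         9.00         5.1501        30.9006
  7         9.00         4.6926        32.8480
  8         9.00         4.2757        34.2055
  9         9.00         3.8958        35.0626
  10      111.50        43.9774       439.7740
  Σ                     96.3277       669.4340
P = 96.3277; Macaulay duration = 669.4340 / 96.3277 = 6.94955 years.
Modified duration = D_Mac / (1 + y) = 6.94955 / 1.0975 = 6.33216 years.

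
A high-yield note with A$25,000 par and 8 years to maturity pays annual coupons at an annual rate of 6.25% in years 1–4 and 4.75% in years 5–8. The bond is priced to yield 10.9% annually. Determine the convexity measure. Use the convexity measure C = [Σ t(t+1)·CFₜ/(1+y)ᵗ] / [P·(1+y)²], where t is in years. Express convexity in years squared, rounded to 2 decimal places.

42.35

With y = 0.109:
  t   CF        PV=CF/(1+0.109)^t    t·PV        t(t+1)·PV
  1     1,562.50     1,408.9270     1,408.9270       2,817.8539
  2     1,562.50     1,270.4481     2,540.8962       7,622.6887
  3     1,562.50     1,145.5799     3,436.7397      13,746.9589
  4     1,562.50     1,032.9846     4,131.9383      20,659.6917
  5     1,187.50       707.9065     3,539.5324      21,237.1944
  6     1,187.50       638.3287     3,829.9719      26,809.8036
  7     1,187.50       575.5894     4,029.1259      32,233.0070
  8    26,187.50    11,445.6819    91,565.4551     824,089.0956
  Σ                 18,225.4460   114,482.5865     949,216.2937
P = 18,225.4460.
Convexity = Σ t(t+1)·PV / [P·(1+y)²] = 949,216.2937 / (18,225.4460 × 1.229881) = 42.34712.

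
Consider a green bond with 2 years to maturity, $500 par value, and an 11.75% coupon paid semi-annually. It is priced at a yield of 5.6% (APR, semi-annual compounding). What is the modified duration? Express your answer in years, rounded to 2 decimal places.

1.80 years

Periodic yield y = 0.028. First find Macaulay duration:
  t   CF        PV=CF/(1+0.028)^t    t·PV
  1       29.375        28.5749        28.5749
  2       29.375        27.7966        55.5932
  3       29.375        27.0395        81.1185
  4      529.375       474.0138     1,896.0551
  Σ                    557.4248     2,061.3417
P = 557.4248; Macaulay duration = 2,061.3417 / 557.4248 = 3.69797 half-year periods = 1.84899 years.
Modified duration = D_Mac / (1 + y) = 1.84899 / 1.028 = 1.79862 years.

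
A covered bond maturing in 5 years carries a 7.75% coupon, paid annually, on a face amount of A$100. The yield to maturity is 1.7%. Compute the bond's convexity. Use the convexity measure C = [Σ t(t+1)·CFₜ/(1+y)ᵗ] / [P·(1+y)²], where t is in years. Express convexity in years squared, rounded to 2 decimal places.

With y = 0.017:
  t   CF        PV=CF/(1+0.017)^t    t·PV        t(t+1)·PV
  1         7.75         7.6205         7.6205          15.2409
  2         7.75         7.4931        14.9861          44.9584
  3         7.75         7.3678        22.1035          88.4138
  4         7.75         7.2447        28.9786         144.8932
  5       107.75        99.0404       495.2021       2,971.2129
  Σ                    128.7664       568.8908       3,264.7192
P = 128.7664.
Convexity = Σ t(t+1)·PV / [P·(1+y)²] = 3,264.7192 / (128.7664 × 1.034289) = 24.51327.

24.51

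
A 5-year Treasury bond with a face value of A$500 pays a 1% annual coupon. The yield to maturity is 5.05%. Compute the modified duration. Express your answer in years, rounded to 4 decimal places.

4.6549 years

Periodic yield y = 0.0505. First find Macaulay duration:
  t   CF        PV=CF/(1+0.0505)^t    t·PV
  1         5.00         4.7596         4.7596
  2         5.00         4.5308         9.0617
  3         5.00         4.3130        12.9391
  4         5.00         4.1057        16.4227
  5       505.00       394.7400     1,973.6998
  Σ                    412.4491     2,016.8829
P = 412.4491; Macaulay duration = 2,016.8829 / 412.4491 = 4.89002 years.
Modified duration = D_Mac / (1 + y) = 4.89002 / 1.0505 = 4.65494 years.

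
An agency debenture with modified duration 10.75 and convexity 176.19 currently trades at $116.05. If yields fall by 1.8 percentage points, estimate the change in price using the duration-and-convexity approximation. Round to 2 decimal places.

Duration effect: -D_mod·Δy = -10.75 × (-0.018) = +0.193500
Convexity effect: ½·C·(Δy)² = 0.5 × 176.19 × (-0.018)² = +0.02854278
ΔP/P ≈ +0.193500 + 0.02854278 = +0.22204278
ΔP ≈ 116.05 × (+0.22204278) = +25.768064619.

+$25.77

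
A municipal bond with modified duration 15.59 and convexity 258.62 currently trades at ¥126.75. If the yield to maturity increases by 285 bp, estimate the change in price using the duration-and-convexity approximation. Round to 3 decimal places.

Duration effect: -D_mod·Δy = -15.59 × (+0.0285) = -0.444315
Convexity effect: ½·C·(Δy)² = 0.5 × 258.62 × (0.0285)² = +0.1050320475
ΔP/P ≈ -0.444315 + 0.1050320475 = -0.3392829525
ΔP ≈ 126.75 × (-0.3392829525) = -43.004114229375.

-¥43.004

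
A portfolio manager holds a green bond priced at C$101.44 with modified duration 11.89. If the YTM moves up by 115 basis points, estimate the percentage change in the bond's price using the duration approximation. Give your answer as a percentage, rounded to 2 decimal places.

Duration approximation: ΔP/P ≈ -D_mod · Δy = -11.89 × (+0.0115) = -0.136735.
As a percentage: -13.6735%.

-13.67%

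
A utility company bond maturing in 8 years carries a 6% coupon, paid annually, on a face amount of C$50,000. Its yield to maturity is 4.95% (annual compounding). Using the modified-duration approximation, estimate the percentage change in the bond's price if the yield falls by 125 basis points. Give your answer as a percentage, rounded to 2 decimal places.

+7.90%

Periodic yield y = 0.0495. Modified duration first:
  t   CF        PV=CF/(1+0.0495)^t    t·PV
  1     3,000.00     2,858.5040     2,858.5040
  2     3,000.00     2,723.6818     5,447.3636
  3     3,000.00     2,595.2185     7,785.6555
  4     3,000.00     2,472.8142     9,891.2567
  5     3,000.00     2,356.1831    11,780.9156
  6     3,000.00     2,245.0530    13,470.3180
  7     3,000.00     2,139.1644    14,974.1505
  8    53,000.00    36,009.4366   288,075.4926
  Σ                 53,400.0556   354,283.6566
P = 53,400.0556; D_Mac = 6.63452 yrs; D_mod = 6.63452/(1+0.0495) = 6.32160 yrs.
ΔP/P ≈ -D_mod · Δy = -6.32160 × (-0.0125) = +0.079020 = +7.9020%.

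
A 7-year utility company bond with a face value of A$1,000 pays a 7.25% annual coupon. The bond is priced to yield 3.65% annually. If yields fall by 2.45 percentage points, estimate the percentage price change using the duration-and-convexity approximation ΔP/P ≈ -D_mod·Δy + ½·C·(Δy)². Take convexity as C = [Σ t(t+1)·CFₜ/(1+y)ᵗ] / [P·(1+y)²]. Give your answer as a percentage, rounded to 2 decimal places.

With y = 0.0365:
  t   CF        PV=CF/(1+0.0365)^t    t·PV        t(t+1)·PV
  1        72.50        69.9469        69.9469         139.8939
  2        72.50        67.4838       134.9676         404.9027
  3        72.50        65.1074       195.3221         781.2883
  4        72.50        62.8146       251.2585       1,256.2925
  5        72.50        60.6026       303.0132       1,818.0789
  6        72.50        58.4685       350.8112       2,455.6782
  7     1,072.50       834.4727     5,841.3092      46,730.4736
  Σ                  1,218.8966     7,146.6286      53,586.6082
P = 1,218.8966; D_Mac = 5.86320 yrs; D_mod = 5.65672 yrs; C = 40.92143.
Duration effect: -5.65672 × (-0.0245) = +0.138590
Convexity effect: 0.5 × 40.92143 × (-0.0245)² = +0.0122815
ΔP/P ≈ +0.138590 + 0.0122815 = +0.150871 = +15.0871%.

+15.09%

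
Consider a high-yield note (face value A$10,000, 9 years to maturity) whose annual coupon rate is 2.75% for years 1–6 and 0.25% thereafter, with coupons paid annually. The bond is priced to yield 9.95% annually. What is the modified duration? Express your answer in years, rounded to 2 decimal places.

Periodic yield y = 0.0995. First find Macaulay duration:
  t   CF        PV=CF/(1+0.0995)^t    t·PV
  1       275.00       250.1137       250.1137
  2       275.00       227.4795       454.9590
  3       275.00       206.8936       620.6807
  4       275.00       188.1706       752.6824
  5       275.00       171.1420       855.7098
  6       275.00       155.6544       933.9262
  7        25.00        12.8698        90.0889
  8        25.00        11.7052        93.6414
  9    10,025.00     4,269.0110    38,421.0994
  Σ                  5,493.0397    42,472.9015
P = 5,493.0397; Macaulay duration = 42,472.9015 / 5,493.0397 = 7.73213 years.
Modified duration = D_Mac / (1 + y) = 7.73213 / 1.0995 = 7.03241 years.

7.03 years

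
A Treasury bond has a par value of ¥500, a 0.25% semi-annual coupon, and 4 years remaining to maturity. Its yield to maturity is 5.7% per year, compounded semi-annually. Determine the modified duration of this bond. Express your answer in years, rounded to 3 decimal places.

Periodic yield y = 0.0285. First find Macaulay duration:
  t   CF        PV=CF/(1+0.0285)^t    t·PV
  1        0.625         0.6077         0.6077
  2        0.625         0.5908         1.1817
  3        0.625         0.5745         1.7234
  4        0.625         0.5586         2.2342
  5        0.625         0.5431         2.7154
  6        0.625         0.5280         3.1681
  7        0.625         0.5134         3.5938
  8      500.625       399.8326     3,198.6605
  Σ                    403.7486     3,213.8848
P = 403.7486; Macaulay duration = 3,213.8848 / 403.7486 = 7.96011 half-year periods = 3.98006 years.
Modified duration = D_Mac / (1 + y) = 3.98006 / 1.0285 = 3.86977 years.

3.870 years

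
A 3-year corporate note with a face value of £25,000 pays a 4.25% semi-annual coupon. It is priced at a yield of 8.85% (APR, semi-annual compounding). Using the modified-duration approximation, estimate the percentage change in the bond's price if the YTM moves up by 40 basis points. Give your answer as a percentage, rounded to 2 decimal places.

-1.09%

Periodic yield y = 0.04425. Modified duration first:
  t   CF        PV=CF/(1+0.04425)^t    t·PV
  1       531.25       508.7383       508.7383
  2       531.25       487.1806       974.3612
  3       531.25       466.5364     1,399.6091
  4       531.25       446.7669     1,787.0677
  5       531.25       427.8352     2,139.1761
  6    25,531.25    19,689.9754   118,139.8527
  Σ                 22,027.0328   124,948.8050
P = 22,027.0328; D_Mac = 5.67252 half-year periods = 2.83626 yrs; D_mod = 2.83626/(1+0.04425) = 2.71607 yrs.
ΔP/P ≈ -D_mod · Δy = -2.71607 × (+0.004) = -0.010864 = -1.0864%.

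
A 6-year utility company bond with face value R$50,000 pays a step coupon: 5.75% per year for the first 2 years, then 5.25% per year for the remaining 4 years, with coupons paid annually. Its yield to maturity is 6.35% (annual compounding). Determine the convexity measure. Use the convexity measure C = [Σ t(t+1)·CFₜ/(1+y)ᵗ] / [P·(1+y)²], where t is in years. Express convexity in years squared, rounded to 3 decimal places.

With y = 0.0635:
  t   CF        PV=CF/(1+0.0635)^t    t·PV        t(t+1)·PV
  1     2,875.00     2,703.3380     2,703.3380       5,406.6761
  2     2,875.00     2,541.9257     5,083.8515      15,251.5545
  3     2,625.00     2,182.3119     6,546.9358      26,187.7431
  4     2,625.00     2,052.0093     8,208.0373      41,040.1866
  5     2,625.00     1,929.4869     9,647.4345      57,884.6073
  6    52,625.00    36,371.9967   218,231.9804   1,527,623.8628
  Σ                 47,781.0687   250,421.5776   1,673,394.6303
P = 47,781.0687.
Convexity = Σ t(t+1)·PV / [P·(1+y)²] = 1,673,394.6303 / (47,781.0687 × 1.131032) = 30.96475.

30.965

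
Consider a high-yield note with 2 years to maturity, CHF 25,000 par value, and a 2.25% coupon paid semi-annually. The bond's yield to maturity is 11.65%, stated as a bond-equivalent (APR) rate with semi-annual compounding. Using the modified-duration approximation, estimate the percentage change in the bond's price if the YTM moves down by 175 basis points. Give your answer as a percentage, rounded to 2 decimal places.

+3.25%

Periodic yield y = 0.05825. Modified duration first:
  t   CF        PV=CF/(1+0.05825)^t    t·PV
  1       281.25       265.7690       265.7690
  2       281.25       251.1401       502.2801
  3       281.25       237.3164       711.9491
  4    25,281.25    20,157.9069    80,631.6275
  Σ                 20,912.1323    82,111.6257
P = 20,912.1323; D_Mac = 3.92651 half-year periods = 1.96325 yrs; D_mod = 1.96325/(1+0.05825) = 1.85519 yrs.
ΔP/P ≈ -D_mod · Δy = -1.85519 × (-0.0175) = +0.032466 = +3.2466%.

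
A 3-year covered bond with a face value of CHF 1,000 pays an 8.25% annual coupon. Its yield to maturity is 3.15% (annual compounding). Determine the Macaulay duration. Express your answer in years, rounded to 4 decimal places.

Periodic yield y = 0.0315. Discount each cash flow and weight by its year:
  t   CF        PV=CF/(1+0.0315)^t    t·PV
  1        82.50        79.9806        79.9806
  2        82.50        77.5382       155.0763
  3     1,082.50       986.3254     2,958.9761
  Σ                  1,143.8441     3,194.0331
Price P = Σ PV = 1,143.8441.
Macaulay duration = Σ(t·PV) / P = 3,194.0331 / 1,143.8441 = 2.79237 years.

2.7924 years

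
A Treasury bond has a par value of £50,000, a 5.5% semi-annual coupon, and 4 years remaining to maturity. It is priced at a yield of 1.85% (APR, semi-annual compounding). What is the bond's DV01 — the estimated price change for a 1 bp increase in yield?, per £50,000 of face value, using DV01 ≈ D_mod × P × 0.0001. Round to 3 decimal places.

£20.737

Periodic yield y = 0.00925.
  t   CF        PV=CF/(1+0.00925)^t    t·PV
  1     1,375.00     1,362.3978     1,362.3978
  2     1,375.00     1,349.9111     2,699.8223
  3     1,375.00     1,337.5389     4,012.6167
  4     1,375.00     1,325.2801     5,301.1203
  5     1,375.00     1,313.1336     6,565.6679
  6     1,375.00     1,301.0984     7,806.5905
  7     1,375.00     1,289.1736     9,024.2150
  8    51,375.00    47,726.7400   381,813.9196
  Σ                 57,005.2735   418,586.3501
P = 57,005.2735; D_Mac = 7.34294 half-year periods = 3.67147 yrs; D_mod = 3.63782 yrs.
DV01 ≈ 3.63782 × 57,005.2735 × 0.0001 = 20.737496.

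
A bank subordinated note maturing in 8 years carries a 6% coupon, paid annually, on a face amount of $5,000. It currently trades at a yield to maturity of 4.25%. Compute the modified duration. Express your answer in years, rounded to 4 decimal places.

Periodic yield y = 0.0425. First find Macaulay duration:
  t   CF        PV=CF/(1+0.0425)^t    t·PV
  1       300.00       287.7698       287.7698
  2       300.00       276.0382       552.0763
  3       300.00       264.7848       794.3544
  4       300.00       253.9902     1,015.9609
  5       300.00       243.6357     1,218.1785
  6       300.00       233.7033     1,402.2199
  7       300.00       224.1758     1,569.2309
  8     5,300.00     3,798.9831    30,391.8647
  Σ                  5,583.0809    37,231.6555
P = 5,583.0809; Macaulay duration = 37,231.6555 / 5,583.0809 = 6.66866 years.
Modified duration = D_Mac / (1 + y) = 6.66866 / 1.0425 = 6.39679 years.

6.3968 years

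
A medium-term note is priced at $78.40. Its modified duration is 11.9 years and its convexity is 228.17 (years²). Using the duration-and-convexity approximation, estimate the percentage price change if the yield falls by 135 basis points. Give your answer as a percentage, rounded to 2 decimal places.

+18.14%

Duration effect: -D_mod·Δy = -11.9 × (-0.0135) = +0.160650
Convexity effect: ½·C·(Δy)² = 0.5 × 228.17 × (-0.0135)² = +0.02079199125
ΔP/P ≈ +0.160650 + 0.02079199125 = +0.18144199125
= +18.144199125%.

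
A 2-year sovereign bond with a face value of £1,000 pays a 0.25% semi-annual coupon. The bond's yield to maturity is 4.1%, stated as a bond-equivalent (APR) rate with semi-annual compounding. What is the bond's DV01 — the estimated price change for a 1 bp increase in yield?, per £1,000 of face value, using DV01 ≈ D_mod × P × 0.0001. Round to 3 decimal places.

Periodic yield y = 0.0205.
  t   CF        PV=CF/(1+0.0205)^t    t·PV
  1         1.25         1.2249         1.2249
  2         1.25         1.2003         2.4006
  3         1.25         1.1762         3.5285
  4     1,001.25       923.1887     3,692.7549
  Σ                    926.7901     3,699.9089
P = 926.7901; D_Mac = 3.99218 half-year periods = 1.99609 yrs; D_mod = 1.95599 yrs.
DV01 ≈ 1.95599 × 926.7901 × 0.0001 = 0.181279.

£0.181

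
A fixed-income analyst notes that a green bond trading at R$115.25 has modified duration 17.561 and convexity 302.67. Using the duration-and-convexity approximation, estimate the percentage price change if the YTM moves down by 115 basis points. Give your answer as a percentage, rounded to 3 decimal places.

Duration effect: -D_mod·Δy = -17.561 × (-0.0115) = +0.2019515
Convexity effect: ½·C·(Δy)² = 0.5 × 302.67 × (-0.0115)² = +0.02001405375
ΔP/P ≈ +0.2019515 + 0.02001405375 = +0.22196555375
= +22.196555375%.

+22.197%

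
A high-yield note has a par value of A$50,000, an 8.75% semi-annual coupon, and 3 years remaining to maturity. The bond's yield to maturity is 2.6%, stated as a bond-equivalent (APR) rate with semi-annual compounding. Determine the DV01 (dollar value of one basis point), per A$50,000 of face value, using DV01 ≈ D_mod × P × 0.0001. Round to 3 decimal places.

Periodic yield y = 0.013.
  t   CF        PV=CF/(1+0.013)^t    t·PV
  1     2,187.50     2,159.4274     2,159.4274
  2     2,187.50     2,131.7151     4,263.4303
  3     2,187.50     2,104.3585     6,313.0755
  4     2,187.50     2,077.3529     8,309.4116
  5     2,187.50     2,050.6939    10,253.4694
  6    52,187.50    48,295.8507   289,775.1045
  Σ                 58,819.3986   321,073.9186
P = 58,819.3986; D_Mac = 5.45864 half-year periods = 2.72932 yrs; D_mod = 2.69429 yrs.
DV01 ≈ 2.69429 × 58,819.3986 × 0.0001 = 15.847676.

A$15.848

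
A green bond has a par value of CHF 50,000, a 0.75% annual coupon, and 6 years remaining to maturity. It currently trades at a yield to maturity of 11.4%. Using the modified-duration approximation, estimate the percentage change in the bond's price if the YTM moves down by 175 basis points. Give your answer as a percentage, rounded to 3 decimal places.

Periodic yield y = 0.114. Modified duration first:
  t   CF        PV=CF/(1+0.114)^t    t·PV
  1       375.00       336.6248       336.6248
  2       375.00       302.1766       604.3533
  3       375.00       271.2537       813.7611
  4       375.00       243.4953       973.9810
  5       375.00       218.5774     1,092.8871
  6    50,375.00    26,357.4817   158,144.8904
  Σ                 27,729.6095   161,966.4977
P = 27,729.6095; D_Mac = 5.84092 yrs; D_mod = 5.84092/(1+0.114) = 5.24320 yrs.
ΔP/P ≈ -D_mod · Δy = -5.24320 × (-0.0175) = +0.091756 = +9.1756%.

+9.176%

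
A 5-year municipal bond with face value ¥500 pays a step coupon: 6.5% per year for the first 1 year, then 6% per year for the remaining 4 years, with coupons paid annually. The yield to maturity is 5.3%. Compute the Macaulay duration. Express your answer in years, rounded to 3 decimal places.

Periodic yield y = 0.053. Discount each cash flow and weight by its year:
  t   CF        PV=CF/(1+0.053)^t    t·PV
  1        32.50        30.8642        30.8642
  2        30.00        27.0561        54.1121
  3        30.00        25.6943        77.0828
  4        30.00        24.4010        97.6040
  5       530.00       409.3870     2,046.9348
  Σ                    517.4025     2,306.5980
Price P = Σ PV = 517.4025.
Macaulay duration = Σ(t·PV) / P = 2,306.5980 / 517.4025 = 4.45803 years.

4.458 years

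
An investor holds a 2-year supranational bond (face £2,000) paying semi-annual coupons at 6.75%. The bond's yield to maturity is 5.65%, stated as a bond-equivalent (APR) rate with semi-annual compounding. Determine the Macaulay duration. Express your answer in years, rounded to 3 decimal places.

1.905 years

Periodic yield y = 0.02825. Discount each cash flow and weight by its period:
  t   CF        PV=CF/(1+0.02825)^t    t·PV
  1        67.50        65.6455        65.6455
  2        67.50        63.8420       127.6840
  3        67.50        62.0880       186.2640
  4     2,067.50     1,849.4843     7,397.9371
  Σ                  2,041.0598     7,777.5306
Price P = Σ PV = 2,041.0598.
Macaulay duration = Σ(t·PV) / P = 7,777.5306 / 2,041.0598 = 3.81054 half-year periods.
In years: 3.81054 / 2 = 1.90527 years.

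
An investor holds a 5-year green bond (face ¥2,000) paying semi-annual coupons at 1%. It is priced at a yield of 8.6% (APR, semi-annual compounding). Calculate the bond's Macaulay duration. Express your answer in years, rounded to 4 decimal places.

Periodic yield y = 0.043. Discount each cash flow and weight by its period:
  t   CF        PV=CF/(1+0.043)^t    t·PV
  1        10.00         9.5877         9.5877
  2        10.00         9.1925        18.3849
  3        10.00         8.8135        26.4404
  4        10.00         8.4501        33.8005
  5        10.00         8.1017        40.5087
  6        10.00         7.7677        46.6064
  7        10.00         7.4475        52.1324
  8        10.00         7.1404        57.1236
  9        10.00         6.8461        61.6146
  10    2,010.00     1,319.3286    13,193.2859
  Σ                  1,392.6758    13,539.4851
Price P = Σ PV = 1,392.6758.
Macaulay duration = Σ(t·PV) / P = 13,539.4851 / 1,392.6758 = 9.72192 half-year periods.
In years: 9.72192 / 2 = 4.86096 years.

4.8610 years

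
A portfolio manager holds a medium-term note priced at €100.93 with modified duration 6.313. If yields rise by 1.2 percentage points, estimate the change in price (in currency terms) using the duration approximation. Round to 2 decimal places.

Duration approximation: ΔP/P ≈ -D_mod · Δy = -6.313 × (+0.012) = -0.075756.
ΔP ≈ 100.93 × (-0.075756) = -7.64605308.

-€7.65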